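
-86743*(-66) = 5725038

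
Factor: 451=11^1 * 41^1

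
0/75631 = 0 = 0.00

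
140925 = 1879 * 75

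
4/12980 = 1/3245 ≈ 0.000308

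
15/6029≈0.00249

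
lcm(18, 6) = 18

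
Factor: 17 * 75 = 3^1 * 5^2 * 17^1 = 1275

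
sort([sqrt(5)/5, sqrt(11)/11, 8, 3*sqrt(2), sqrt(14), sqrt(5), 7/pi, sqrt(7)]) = [sqrt(11)/11, sqrt(5)/5, 7/pi, sqrt(5), sqrt(7), sqrt(14), 3*sqrt(2), 8]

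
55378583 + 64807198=120185781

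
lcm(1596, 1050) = 39900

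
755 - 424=331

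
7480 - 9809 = -2329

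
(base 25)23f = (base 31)1c7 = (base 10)1340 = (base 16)53c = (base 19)3da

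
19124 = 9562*2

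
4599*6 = 27594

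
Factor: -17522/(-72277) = 2^1*8761^1*72277^(-1)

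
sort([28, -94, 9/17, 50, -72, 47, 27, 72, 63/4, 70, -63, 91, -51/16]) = [-94, -72, -63, -51/16, 9/17, 63/4, 27, 28, 47, 50, 70, 72, 91]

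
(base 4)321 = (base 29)1s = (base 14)41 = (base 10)57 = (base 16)39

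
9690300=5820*1665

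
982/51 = 19 + 13/51 ≈ 19.25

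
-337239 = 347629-684868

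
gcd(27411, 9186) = 3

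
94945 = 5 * 18989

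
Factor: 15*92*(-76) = -1*2^4*3^1*5^1*19^1*23^1 = -104880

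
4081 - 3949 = 132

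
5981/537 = 11 + 74/537 ≈ 11.14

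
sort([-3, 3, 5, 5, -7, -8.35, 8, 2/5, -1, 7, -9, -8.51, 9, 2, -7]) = [-9, -8.51, -8.35, -7, -7, -3, -1, 2/5, 2, 3, 5, 5, 7, 8, 9]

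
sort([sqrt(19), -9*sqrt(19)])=[-9*sqrt(19), sqrt(19)]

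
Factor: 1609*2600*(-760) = -1*2^6*5^3*13^1*19^1*1609^1 = -3179384000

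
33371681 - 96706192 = -63334511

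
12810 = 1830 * 7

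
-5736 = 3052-8788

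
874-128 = 746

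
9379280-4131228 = 5248052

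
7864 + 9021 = 16885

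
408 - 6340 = -5932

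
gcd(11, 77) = 11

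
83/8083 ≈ 0.0103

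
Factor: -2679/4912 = -1*2^(-4)*3^1*19^1*47^1*307^(-1)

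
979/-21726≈-0.0451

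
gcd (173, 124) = 1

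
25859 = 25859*1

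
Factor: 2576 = 2^4 * 7^1 * 23^1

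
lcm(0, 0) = 0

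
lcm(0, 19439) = 0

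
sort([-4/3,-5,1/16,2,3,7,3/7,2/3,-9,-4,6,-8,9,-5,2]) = [-9,-8,-5,-5,-4,-4/3,1/16,3/7,2/3,2,2,3,6,7,9]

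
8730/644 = 4365/322≈13.56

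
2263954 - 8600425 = -6336471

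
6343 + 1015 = 7358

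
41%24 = 17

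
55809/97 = 575 + 34/97 ≈ 575.35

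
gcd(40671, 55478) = 1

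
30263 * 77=2330251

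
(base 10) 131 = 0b10000011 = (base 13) a1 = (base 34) 3t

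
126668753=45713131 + 80955622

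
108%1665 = 108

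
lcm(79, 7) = 553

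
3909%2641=1268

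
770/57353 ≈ 0.0134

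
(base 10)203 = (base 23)8j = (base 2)11001011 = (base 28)77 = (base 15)d8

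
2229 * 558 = 1243782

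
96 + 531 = 627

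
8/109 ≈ 0.0734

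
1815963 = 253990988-252175025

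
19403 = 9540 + 9863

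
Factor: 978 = 2^1*3^1*163^1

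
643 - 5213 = -4570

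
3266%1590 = 86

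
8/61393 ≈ 0.000130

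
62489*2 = 124978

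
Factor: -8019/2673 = -1*3^1 = -3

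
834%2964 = 834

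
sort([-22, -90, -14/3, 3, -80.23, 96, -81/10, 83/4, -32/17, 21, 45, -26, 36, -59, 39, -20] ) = [-90, -80.23, -59, -26, -22, -20, -81/10, -14/3, -32/17, 3, 83/4, 21, 36, 39, 45, 96] 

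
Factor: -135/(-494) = 2^(-1)*3^3*5^1*13^(-1)*19^(-1)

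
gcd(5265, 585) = 585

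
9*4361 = 39249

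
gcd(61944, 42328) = 8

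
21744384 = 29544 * 736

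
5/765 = 1/153 ≈ 0.00654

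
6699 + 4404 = 11103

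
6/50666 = 3/25333 ≈ 0.000118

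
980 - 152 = 828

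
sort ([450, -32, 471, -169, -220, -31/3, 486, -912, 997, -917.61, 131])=[-917.61, -912, -220, -169, -32, -31/3, 131, 450, 471, 486, 997]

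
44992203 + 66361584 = 111353787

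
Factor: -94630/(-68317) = 2^1*5^1*53^(-1)*1289^(-1)*9463^1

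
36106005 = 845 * 42729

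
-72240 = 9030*(-8)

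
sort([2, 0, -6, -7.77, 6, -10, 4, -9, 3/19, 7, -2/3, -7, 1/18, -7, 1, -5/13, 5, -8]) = [-10, -9, -8, -7.77, -7, -7, -6, -2/3, -5/13, 0, 1/18, 3/19, 1, 2, 4, 5, 6, 7]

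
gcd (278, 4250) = 2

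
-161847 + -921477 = -1083324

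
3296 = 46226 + -42930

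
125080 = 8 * 15635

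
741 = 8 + 733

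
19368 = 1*19368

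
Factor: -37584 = -1 * 2^4 * 3^4 * 29^1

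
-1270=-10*127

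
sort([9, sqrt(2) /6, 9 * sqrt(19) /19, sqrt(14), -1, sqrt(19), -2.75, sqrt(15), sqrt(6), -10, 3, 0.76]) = [-10, -2.75, -1, sqrt(2) /6, 0.76, 9 * sqrt(19) /19, sqrt(6), 3, sqrt(14), sqrt(15), sqrt(19), 9]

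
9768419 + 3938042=13706461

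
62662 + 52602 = 115264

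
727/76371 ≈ 0.00952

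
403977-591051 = -187074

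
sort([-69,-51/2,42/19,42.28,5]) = [-69,-51/2,42/19,5,42.28]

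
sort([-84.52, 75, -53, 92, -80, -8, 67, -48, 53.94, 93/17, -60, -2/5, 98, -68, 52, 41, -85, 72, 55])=[-85, -84.52, -80, -68, -60, -53, -48, -8, -2/5, 93/17, 41, 52, 53.94, 55, 67, 72, 75, 92, 98]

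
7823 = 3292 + 4531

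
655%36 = 7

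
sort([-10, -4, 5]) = [-10, -4, 5]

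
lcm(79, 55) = 4345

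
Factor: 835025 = 5^2*127^1*263^1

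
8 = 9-1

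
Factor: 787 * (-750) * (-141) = 2^1 * 3^2 * 5^3 * 47^1 * 787^1 = 83225250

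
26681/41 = 650 + 31/41≈650.76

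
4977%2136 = 705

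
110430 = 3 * 36810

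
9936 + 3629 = 13565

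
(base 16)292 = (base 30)ls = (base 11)549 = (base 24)13a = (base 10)658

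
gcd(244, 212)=4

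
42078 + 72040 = 114118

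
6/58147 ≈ 0.000103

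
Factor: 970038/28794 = 3^1 * 4799^(-1) * 53891^1 = 161673/4799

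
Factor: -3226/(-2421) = 2^1 * 3^(-2) * 269^(-1) * 1613^1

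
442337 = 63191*7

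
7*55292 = 387044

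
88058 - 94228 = -6170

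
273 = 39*7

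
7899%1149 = 1005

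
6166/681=9 + 37/681≈9.05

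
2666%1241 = 184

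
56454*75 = 4234050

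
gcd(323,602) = 1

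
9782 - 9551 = 231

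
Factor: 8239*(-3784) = -1*2^3*7^1*11^2*43^1*107^1 = -31176376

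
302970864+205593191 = 508564055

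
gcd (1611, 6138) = 9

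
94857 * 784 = 74367888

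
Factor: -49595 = -1*5^1*7^1*13^1*109^1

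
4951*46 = 227746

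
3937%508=381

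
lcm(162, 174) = 4698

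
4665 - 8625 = -3960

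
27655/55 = 502+9/11 ≈ 502.82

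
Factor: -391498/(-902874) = 3^(-1) * 7^(-2) * 37^(-1) * 61^1 * 83^(-1) * 3209^1 = 195749/451437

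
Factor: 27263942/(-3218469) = -1*2^1*3^(-1)*31^1*53^1*8297^1*1072823^(-1)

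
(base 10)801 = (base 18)289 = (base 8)1441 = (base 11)669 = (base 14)413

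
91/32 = 2 + 27/32 ≈ 2.84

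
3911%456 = 263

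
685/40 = 137/8 ≈ 17.13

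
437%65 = 47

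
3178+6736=9914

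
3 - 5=-2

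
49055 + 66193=115248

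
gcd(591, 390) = 3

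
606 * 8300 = 5029800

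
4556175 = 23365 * 195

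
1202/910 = 601/455 ≈ 1.32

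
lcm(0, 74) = 0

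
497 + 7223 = 7720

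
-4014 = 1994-6008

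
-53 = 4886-4939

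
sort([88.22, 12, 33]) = [12, 33, 88.22]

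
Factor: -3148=-1 * 2^2 * 787^1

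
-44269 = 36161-80430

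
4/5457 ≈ 0.000733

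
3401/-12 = -283-5/12 ≈ -283.42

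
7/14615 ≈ 0.000479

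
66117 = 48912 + 17205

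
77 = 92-15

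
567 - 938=-371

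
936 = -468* (-2)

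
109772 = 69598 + 40174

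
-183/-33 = 61/11 ≈ 5.55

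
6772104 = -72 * (-94057)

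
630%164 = 138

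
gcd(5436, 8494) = 2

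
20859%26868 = 20859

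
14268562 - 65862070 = -51593508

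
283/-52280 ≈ -0.00541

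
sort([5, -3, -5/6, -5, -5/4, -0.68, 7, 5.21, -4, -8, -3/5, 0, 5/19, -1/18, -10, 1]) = [-10, -8, -5, -4, -3, -5/4, -5/6, -0.68, -3/5, -1/18, 0, 5/19, 1, 5, 5.21, 7]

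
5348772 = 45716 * 117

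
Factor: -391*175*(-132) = 2^2*3^1*5^2*7^1*11^1*17^1*23^1 = 9032100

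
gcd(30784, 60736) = 832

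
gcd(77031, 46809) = 9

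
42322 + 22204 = 64526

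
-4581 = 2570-7151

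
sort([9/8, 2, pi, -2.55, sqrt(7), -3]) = [-3, -2.55, 9/8, 2, sqrt(7), pi]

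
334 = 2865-2531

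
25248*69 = 1742112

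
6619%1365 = 1159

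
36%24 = 12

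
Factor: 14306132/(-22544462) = -1 * 2^1 * 23^(-1) * 439^1 * 8147^1 * 490097^(-1) = -7153066/11272231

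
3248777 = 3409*953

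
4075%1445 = 1185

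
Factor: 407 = 11^1 * 37^1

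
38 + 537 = 575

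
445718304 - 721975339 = -276257035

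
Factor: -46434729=-1 * 3^1 * 11^1 * 1407113^1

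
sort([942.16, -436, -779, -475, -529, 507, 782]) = [-779, -529, -475, -436, 507, 782, 942.16]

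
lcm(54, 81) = 162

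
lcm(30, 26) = 390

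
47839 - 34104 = 13735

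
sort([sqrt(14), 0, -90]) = [-90, 0, sqrt(14)]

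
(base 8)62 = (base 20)2a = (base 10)50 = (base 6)122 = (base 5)200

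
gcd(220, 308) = 44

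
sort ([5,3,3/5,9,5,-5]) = [-5,3/5,3,5,5,9]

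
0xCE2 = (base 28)45M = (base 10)3298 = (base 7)12421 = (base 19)92B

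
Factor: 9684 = 2^2 * 3^2 * 269^1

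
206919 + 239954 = 446873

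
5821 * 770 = 4482170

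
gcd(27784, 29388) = 4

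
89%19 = 13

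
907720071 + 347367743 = 1255087814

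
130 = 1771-1641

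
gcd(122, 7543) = 1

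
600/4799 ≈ 0.125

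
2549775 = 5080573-2530798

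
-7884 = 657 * (-12)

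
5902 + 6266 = 12168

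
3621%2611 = 1010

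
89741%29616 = 893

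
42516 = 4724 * 9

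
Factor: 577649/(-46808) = -1*2^(-3)*41^1*73^1*193^1*5851^(-1)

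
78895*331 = 26114245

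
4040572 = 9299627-5259055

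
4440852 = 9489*468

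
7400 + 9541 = 16941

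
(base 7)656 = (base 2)101001111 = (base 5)2320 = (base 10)335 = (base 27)cb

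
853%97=77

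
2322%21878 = 2322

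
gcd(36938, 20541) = 1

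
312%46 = 36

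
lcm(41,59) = 2419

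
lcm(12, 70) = 420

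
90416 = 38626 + 51790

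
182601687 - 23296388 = 159305299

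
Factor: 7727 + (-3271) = 2^3*557^1 = 4456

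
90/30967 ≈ 0.00291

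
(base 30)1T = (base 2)111011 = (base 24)2B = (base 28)23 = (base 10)59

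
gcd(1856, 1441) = 1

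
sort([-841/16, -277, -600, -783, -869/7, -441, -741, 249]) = [-783, -741, -600, -441, -277, -869/7, -841/16, 249]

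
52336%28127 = 24209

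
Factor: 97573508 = 2^2 * 24393377^1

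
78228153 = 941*83133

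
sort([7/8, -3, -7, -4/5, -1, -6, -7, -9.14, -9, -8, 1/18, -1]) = [-9.14, -9, -8, -7, -7, -6, -3, -1, -1, -4/5, 1/18, 7/8]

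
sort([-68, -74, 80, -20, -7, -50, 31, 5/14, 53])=[-74, -68, -50, -20, -7, 5/14, 31, 53, 80]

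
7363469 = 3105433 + 4258036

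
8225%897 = 152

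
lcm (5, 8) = 40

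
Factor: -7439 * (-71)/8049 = 3^(-1) * 43^1 * 71^1 * 173^1 * 2683^(-1) = 528169/8049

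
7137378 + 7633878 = 14771256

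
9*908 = 8172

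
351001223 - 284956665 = 66044558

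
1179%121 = 90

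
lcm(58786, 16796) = 117572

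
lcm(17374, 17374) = 17374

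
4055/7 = 579 + 2/7 ≈ 579.29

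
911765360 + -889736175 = 22029185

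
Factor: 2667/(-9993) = -1*7^1*127^1*3331^(-1) = -889/3331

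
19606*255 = 4999530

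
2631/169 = 15 + 96/169 ≈ 15.57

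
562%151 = 109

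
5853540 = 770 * 7602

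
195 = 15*13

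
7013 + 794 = 7807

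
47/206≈0.228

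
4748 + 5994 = 10742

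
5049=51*99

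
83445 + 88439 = 171884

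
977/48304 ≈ 0.0202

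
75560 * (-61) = -4609160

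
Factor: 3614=2^1 * 13^1 * 139^1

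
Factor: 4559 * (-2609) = -1 * 47^1 * 97^1 * 2609^1 = -11894431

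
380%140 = 100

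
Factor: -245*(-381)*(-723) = -1*3^2*5^1*7^2*127^1*241^1 = -67488435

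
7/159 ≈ 0.0440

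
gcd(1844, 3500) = 4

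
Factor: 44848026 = 2^1 * 3^3 * 877^1 * 947^1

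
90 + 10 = 100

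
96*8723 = 837408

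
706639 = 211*3349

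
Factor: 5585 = 5^1*1117^1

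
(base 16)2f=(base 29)1i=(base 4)233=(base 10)47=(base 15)32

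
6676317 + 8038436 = 14714753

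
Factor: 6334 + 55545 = 61879^1 = 61879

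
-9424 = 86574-95998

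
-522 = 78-600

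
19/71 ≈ 0.268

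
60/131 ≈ 0.458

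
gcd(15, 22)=1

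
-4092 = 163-4255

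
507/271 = 1 + 236/271 ≈ 1.87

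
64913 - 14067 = 50846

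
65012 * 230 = 14952760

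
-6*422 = -2532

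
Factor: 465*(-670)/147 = -1*2^1*5^2*7^(-2)*31^1*67^1 = -103850/49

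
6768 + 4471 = 11239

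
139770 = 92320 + 47450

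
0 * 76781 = 0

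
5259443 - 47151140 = -41891697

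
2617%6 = 1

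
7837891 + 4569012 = 12406903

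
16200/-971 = -16 - 664/971≈-16.68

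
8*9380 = 75040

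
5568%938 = 878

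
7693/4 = 1923 + 1/4 = 1923.25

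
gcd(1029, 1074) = 3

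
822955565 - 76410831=746544734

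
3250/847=3 + 709/847 ≈ 3.84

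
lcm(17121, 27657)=359541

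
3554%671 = 199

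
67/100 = 0.67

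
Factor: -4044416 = -1 * 2^7 * 19^1 * 1663^1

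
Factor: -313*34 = -1*2^1*17^1*313^1 = -10642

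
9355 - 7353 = 2002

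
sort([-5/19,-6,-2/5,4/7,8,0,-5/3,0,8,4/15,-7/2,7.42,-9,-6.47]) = [-9,-6.47,-6,-7/2,-5/3,-2/5,-5/19,0,0,4/15,4/7,7.42,8,8]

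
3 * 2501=7503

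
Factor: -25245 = -1*3^3*5^1*11^1*17^1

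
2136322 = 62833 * 34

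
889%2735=889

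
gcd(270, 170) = 10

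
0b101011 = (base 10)43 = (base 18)27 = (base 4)223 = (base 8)53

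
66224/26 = 2547+1/13 ≈ 2547.08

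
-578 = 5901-6479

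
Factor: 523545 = 3^1 * 5^1 * 11^1 * 19^1 * 167^1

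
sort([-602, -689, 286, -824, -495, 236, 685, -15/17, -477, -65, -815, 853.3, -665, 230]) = [-824, -815, -689, -665, -602, -495, -477, -65, -15/17, 230, 236, 286, 685, 853.3]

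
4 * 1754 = 7016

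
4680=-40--4720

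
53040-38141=14899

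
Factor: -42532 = -1*2^2*7^3*31^1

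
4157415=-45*(-92387)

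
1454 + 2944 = 4398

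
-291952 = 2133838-2425790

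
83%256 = 83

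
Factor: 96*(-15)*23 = -1*2^5*3^2*5^1*23^1 = -33120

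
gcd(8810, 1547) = 1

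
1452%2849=1452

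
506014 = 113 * 4478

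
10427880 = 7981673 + 2446207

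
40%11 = 7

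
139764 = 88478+51286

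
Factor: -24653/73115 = -1 * 5^(-1) * 7^(-1) * 89^1 * 277^1 * 2089^(-1)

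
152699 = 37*4127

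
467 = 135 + 332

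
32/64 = 1/2 = 0.50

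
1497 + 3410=4907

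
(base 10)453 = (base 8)705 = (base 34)db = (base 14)245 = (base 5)3303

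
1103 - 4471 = -3368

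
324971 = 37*8783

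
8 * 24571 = 196568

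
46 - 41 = 5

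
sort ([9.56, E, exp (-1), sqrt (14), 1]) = [exp (-1), 1, E, sqrt (14), 9.56]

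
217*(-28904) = -6272168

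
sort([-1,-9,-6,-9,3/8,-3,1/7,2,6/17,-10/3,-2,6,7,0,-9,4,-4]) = [-9,-9,-9,-6,-4,-10/3,-3,-2,-1,0,1/7,6/17,3/8,2,4,6,7]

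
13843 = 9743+4100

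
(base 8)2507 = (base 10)1351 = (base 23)2ch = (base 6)10131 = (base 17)4b8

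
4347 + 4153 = 8500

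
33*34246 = 1130118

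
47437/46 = 1031 + 11/46≈1031.24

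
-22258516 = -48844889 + 26586373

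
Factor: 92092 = 2^2*7^1*11^1*13^1*23^1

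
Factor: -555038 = -1*2^1*11^1*25229^1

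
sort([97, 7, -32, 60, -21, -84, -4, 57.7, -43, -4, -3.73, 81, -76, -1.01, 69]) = [-84, -76, -43, -32, -21, -4, -4, -3.73, -1.01, 7, 57.7, 60, 69, 81, 97]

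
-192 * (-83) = 15936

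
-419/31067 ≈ -0.0135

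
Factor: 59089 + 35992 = 7^1*17^2*47^1 = 95081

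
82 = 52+30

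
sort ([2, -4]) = [-4, 2]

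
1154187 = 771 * 1497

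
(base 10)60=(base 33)1r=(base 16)3c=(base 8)74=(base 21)2i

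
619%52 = 47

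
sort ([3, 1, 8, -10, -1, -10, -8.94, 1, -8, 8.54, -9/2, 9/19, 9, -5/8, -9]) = [-10, -10, -9, -8.94, -8, -9/2, -1, -5/8, 9/19, 1, 1, 3, 8, 8.54, 9]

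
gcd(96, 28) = 4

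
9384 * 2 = 18768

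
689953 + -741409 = -51456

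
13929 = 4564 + 9365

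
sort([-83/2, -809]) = [-809, -83/2]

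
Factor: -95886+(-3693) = -1 * 3^1 * 19^1 * 1747^1 = -99579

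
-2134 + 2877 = 743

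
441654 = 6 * 73609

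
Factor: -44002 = -1 * 2^1 * 7^2 * 449^1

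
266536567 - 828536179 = -561999612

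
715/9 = 79 + 4/9 ≈ 79.44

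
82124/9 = 9124 + 8/9 ≈ 9124.89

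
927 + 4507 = 5434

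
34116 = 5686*6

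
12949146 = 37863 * 342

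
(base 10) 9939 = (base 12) 5903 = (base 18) 1cc3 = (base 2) 10011011010011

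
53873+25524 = 79397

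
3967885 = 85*46681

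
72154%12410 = 10104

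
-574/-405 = 1 + 169/405 ≈ 1.42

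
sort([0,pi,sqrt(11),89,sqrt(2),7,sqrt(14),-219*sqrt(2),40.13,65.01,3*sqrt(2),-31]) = [-219*sqrt(2),-31,0,sqrt(2),pi,sqrt(11),sqrt(14),3*sqrt(2),7,40.13,65.01,89]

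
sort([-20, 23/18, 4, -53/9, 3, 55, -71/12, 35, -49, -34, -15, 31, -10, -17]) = [-49, -34, -20, -17, -15, -10, -71/12, -53/9, 23/18, 3, 4, 31, 35, 55]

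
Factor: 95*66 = 2^1*3^1*5^1*11^1*19^1 = 6270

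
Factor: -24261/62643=-1*7^(-1)*19^(-1)*157^(-1)*8087^1=-8087/20881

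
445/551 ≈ 0.808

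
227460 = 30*7582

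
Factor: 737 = 11^1*67^1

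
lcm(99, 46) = 4554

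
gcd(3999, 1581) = 93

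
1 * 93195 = 93195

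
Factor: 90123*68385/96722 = 2^(-1)*3^2*5^1*11^1*47^1*97^1*137^(-1)*353^(-1)*2731^1 = 6163061355/96722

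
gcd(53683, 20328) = 7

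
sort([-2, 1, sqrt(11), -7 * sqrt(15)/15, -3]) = [-3, -2, -7 * sqrt(15)/15, 1, sqrt(11)]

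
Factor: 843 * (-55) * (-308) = 2^2 * 3^1 * 5^1 * 7^1 * 11^2 * 281^1 = 14280420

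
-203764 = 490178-693942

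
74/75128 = 37/37564 ≈ 0.000985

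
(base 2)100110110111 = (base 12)1533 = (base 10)2487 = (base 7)10152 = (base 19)6gh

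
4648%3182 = 1466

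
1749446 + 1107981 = 2857427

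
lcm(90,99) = 990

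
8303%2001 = 299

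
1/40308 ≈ 0.0000248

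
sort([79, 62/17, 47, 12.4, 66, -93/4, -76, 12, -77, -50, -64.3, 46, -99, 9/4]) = [-99, -77, -76, -64.3, -50, -93/4, 9/4, 62/17, 12, 12.4, 46, 47, 66, 79]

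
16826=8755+8071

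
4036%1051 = 883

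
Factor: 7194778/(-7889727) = -1 * 2^1 * 3^(-1) * 2629909^(-1) * 3597389^1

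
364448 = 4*91112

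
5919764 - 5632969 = 286795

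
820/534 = 410/267 ≈ 1.54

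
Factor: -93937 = -1*93937^1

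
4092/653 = 6 + 174/653 ≈ 6.27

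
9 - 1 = 8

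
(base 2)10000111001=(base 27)1d1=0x439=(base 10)1081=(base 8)2071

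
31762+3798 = 35560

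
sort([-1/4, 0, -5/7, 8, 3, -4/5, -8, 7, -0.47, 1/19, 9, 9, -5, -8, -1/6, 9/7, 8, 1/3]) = [-8, -8, -5, -4/5, -5/7, -0.47, -1/4, -1/6, 0, 1/19, 1/3, 9/7, 3, 7, 8, 8, 9, 9]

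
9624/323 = 29 + 257/323 ≈ 29.80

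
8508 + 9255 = 17763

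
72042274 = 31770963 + 40271311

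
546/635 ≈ 0.860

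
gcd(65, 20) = 5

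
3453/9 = 1151/3 ≈ 383.67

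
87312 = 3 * 29104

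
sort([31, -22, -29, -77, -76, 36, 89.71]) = [-77, -76, -29, -22, 31, 36, 89.71]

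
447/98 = 4 + 55/98 ≈ 4.56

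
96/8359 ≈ 0.0115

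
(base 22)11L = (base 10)527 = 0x20F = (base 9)645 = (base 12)37B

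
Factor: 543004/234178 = 2^1*11^1*41^1*389^(-1) = 902/389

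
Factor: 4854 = 2^1*3^1*809^1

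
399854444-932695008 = -532840564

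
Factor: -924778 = -1 * 2^1 * 37^1 * 12497^1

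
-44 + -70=-114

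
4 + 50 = 54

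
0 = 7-7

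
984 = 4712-3728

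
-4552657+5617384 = 1064727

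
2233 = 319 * 7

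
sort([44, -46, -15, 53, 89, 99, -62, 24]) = [-62, -46, -15, 24, 44, 53, 89, 99]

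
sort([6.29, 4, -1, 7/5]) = [-1, 7/5, 4, 6.29]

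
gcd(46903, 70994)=1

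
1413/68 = 20+53/68 ≈ 20.78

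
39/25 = 1 + 14/25 = 1.56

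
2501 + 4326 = 6827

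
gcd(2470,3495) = 5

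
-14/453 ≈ -0.0309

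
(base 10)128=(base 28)4g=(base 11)107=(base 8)200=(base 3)11202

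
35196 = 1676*21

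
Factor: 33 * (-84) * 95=-1 * 2^2 * 3^2 * 5^1 * 7^1 * 11^1 * 19^1=-263340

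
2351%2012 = 339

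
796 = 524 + 272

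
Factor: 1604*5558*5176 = 2^6*7^1*397^1*401^1*647^1 = 46144205632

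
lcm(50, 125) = 250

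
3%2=1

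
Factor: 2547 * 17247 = 3^3 * 283^1 * 5749^1 = 43928109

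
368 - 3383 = -3015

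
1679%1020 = 659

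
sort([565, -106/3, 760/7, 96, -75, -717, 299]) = [-717, -75, -106/3, 96, 760/7, 299, 565]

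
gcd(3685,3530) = 5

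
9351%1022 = 153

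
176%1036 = 176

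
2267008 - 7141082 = -4874074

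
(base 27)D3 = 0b101100010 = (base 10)354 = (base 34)AE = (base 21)GI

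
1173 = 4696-3523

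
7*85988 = 601916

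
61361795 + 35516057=96877852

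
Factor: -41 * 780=-1 * 2^2 * 3^1 * 5^1 * 13^1 * 41^1=-31980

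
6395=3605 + 2790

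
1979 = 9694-7715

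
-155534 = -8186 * 19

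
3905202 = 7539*518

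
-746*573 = -427458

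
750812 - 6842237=-6091425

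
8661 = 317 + 8344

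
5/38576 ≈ 0.000130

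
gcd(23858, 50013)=1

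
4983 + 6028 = 11011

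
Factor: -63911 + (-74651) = -1 * 2^1 * 29^1 * 2389^1 = -138562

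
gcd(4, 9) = 1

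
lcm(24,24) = 24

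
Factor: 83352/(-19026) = -1 * 2^2 * 3^(-1) * 7^(-1) * 23^1 = -92/21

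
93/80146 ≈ 0.00116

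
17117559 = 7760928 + 9356631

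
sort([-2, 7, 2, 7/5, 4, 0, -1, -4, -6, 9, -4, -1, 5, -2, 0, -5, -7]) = [-7, -6, -5, -4, -4, -2, -2, -1, -1, 0, 0, 7/5, 2, 4, 5, 7, 9]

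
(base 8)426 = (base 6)1142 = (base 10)278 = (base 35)7x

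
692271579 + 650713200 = 1342984779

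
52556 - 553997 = -501441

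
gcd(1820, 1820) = 1820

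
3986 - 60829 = -56843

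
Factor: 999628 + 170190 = 2^1*13^2*3461^1 = 1169818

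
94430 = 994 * 95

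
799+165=964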